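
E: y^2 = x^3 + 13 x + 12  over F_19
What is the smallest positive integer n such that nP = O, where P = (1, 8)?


Compute successive multiples of P until we hit O:
  1P = (1, 8)
  2P = (18, 13)
  3P = (11, 17)
  4P = (8, 18)
  5P = (7, 16)
  6P = (17, 15)
  7P = (17, 4)
  8P = (7, 3)
  ... (continuing to 13P)
  13P = O

ord(P) = 13


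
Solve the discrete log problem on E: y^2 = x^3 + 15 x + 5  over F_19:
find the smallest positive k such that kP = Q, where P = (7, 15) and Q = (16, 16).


Enumerate multiples of P until we hit Q = (16, 16):
  1P = (7, 15)
  2P = (3, 18)
  3P = (6, 8)
  4P = (17, 10)
  5P = (0, 10)
  6P = (16, 3)
  7P = (2, 10)
  8P = (11, 0)
  9P = (2, 9)
  10P = (16, 16)
Match found at i = 10.

k = 10


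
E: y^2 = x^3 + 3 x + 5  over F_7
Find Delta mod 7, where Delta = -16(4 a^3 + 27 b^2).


4 a^3 + 27 b^2 = 4*3^3 + 27*5^2 = 108 + 675 = 783
Delta = -16 * (783) = -12528
Delta mod 7 = 2

Delta = 2 (mod 7)


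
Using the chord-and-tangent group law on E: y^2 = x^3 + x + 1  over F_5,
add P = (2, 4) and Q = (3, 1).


P != Q, so use the chord formula.
s = (y2 - y1) / (x2 - x1) = (2) / (1) mod 5 = 2
x3 = s^2 - x1 - x2 mod 5 = 2^2 - 2 - 3 = 4
y3 = s (x1 - x3) - y1 mod 5 = 2 * (2 - 4) - 4 = 2

P + Q = (4, 2)


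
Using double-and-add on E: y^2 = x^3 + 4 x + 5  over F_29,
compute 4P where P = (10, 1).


k = 4 = 100_2 (binary, LSB first: 001)
Double-and-add from P = (10, 1):
  bit 0 = 0: acc unchanged = O
  bit 1 = 0: acc unchanged = O
  bit 2 = 1: acc = O + (24, 11) = (24, 11)

4P = (24, 11)


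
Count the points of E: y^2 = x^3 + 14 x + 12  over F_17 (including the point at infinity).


For each x in F_17, count y with y^2 = x^3 + 14 x + 12 mod 17:
  x = 3: RHS = 13, y in [8, 9]  -> 2 point(s)
  x = 4: RHS = 13, y in [8, 9]  -> 2 point(s)
  x = 9: RHS = 0, y in [0]  -> 1 point(s)
  x = 10: RHS = 13, y in [8, 9]  -> 2 point(s)
  x = 11: RHS = 1, y in [1, 16]  -> 2 point(s)
  x = 12: RHS = 4, y in [2, 15]  -> 2 point(s)
Affine points: 11. Add the point at infinity: total = 12.

#E(F_17) = 12


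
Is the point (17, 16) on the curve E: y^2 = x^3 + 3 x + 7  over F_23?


Check whether y^2 = x^3 + 3 x + 7 (mod 23) for (x, y) = (17, 16).
LHS: y^2 = 16^2 mod 23 = 3
RHS: x^3 + 3 x + 7 = 17^3 + 3*17 + 7 mod 23 = 3
LHS = RHS

Yes, on the curve


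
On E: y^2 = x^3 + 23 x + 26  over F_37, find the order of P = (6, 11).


Compute successive multiples of P until we hit O:
  1P = (6, 11)
  2P = (35, 3)
  3P = (34, 35)
  4P = (0, 10)
  5P = (30, 22)
  6P = (5, 28)
  7P = (19, 25)
  8P = (9, 0)
  ... (continuing to 16P)
  16P = O

ord(P) = 16


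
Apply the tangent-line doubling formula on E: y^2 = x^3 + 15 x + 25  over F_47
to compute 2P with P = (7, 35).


Doubling: s = (3 x1^2 + a) / (2 y1)
s = (3*7^2 + 15) / (2*35) mod 47 = 5
x3 = s^2 - 2 x1 mod 47 = 5^2 - 2*7 = 11
y3 = s (x1 - x3) - y1 mod 47 = 5 * (7 - 11) - 35 = 39

2P = (11, 39)


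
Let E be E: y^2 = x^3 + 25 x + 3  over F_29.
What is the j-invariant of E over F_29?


Delta = -16(4 a^3 + 27 b^2) mod 29 = 5
-1728 * (4 a)^3 = -1728 * (4*25)^3 mod 29 = 3
j = 3 * 5^(-1) mod 29 = 18

j = 18 (mod 29)


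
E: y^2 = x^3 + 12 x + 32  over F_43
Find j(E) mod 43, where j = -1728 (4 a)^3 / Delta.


Delta = -16(4 a^3 + 27 b^2) mod 43 = 20
-1728 * (4 a)^3 = -1728 * (4*12)^3 mod 43 = 32
j = 32 * 20^(-1) mod 43 = 36

j = 36 (mod 43)


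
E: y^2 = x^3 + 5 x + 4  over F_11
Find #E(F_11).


For each x in F_11, count y with y^2 = x^3 + 5 x + 4 mod 11:
  x = 0: RHS = 4, y in [2, 9]  -> 2 point(s)
  x = 2: RHS = 0, y in [0]  -> 1 point(s)
  x = 4: RHS = 0, y in [0]  -> 1 point(s)
  x = 5: RHS = 0, y in [0]  -> 1 point(s)
  x = 10: RHS = 9, y in [3, 8]  -> 2 point(s)
Affine points: 7. Add the point at infinity: total = 8.

#E(F_11) = 8


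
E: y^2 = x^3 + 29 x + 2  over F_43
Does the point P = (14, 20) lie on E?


Check whether y^2 = x^3 + 29 x + 2 (mod 43) for (x, y) = (14, 20).
LHS: y^2 = 20^2 mod 43 = 13
RHS: x^3 + 29 x + 2 = 14^3 + 29*14 + 2 mod 43 = 13
LHS = RHS

Yes, on the curve


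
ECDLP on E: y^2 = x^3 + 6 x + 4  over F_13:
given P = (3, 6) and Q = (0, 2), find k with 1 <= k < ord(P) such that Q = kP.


Enumerate multiples of P until we hit Q = (0, 2):
  1P = (3, 6)
  2P = (4, 1)
  3P = (5, 4)
  4P = (6, 10)
  5P = (0, 11)
  6P = (7, 5)
  7P = (12, 6)
  8P = (11, 7)
  9P = (11, 6)
  10P = (12, 7)
  11P = (7, 8)
  12P = (0, 2)
Match found at i = 12.

k = 12


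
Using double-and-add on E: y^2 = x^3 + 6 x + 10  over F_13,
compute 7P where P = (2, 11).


k = 7 = 111_2 (binary, LSB first: 111)
Double-and-add from P = (2, 11):
  bit 0 = 1: acc = O + (2, 11) = (2, 11)
  bit 1 = 1: acc = (2, 11) + (0, 6) = (1, 11)
  bit 2 = 1: acc = (1, 11) + (10, 2) = (3, 4)

7P = (3, 4)


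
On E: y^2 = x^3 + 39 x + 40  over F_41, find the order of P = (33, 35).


Compute successive multiples of P until we hit O:
  1P = (33, 35)
  2P = (15, 8)
  3P = (26, 37)
  4P = (3, 15)
  5P = (10, 35)
  6P = (39, 6)
  7P = (14, 3)
  8P = (30, 24)
  ... (continuing to 24P)
  24P = O

ord(P) = 24


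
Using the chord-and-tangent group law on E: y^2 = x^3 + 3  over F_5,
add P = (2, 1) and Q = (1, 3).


P != Q, so use the chord formula.
s = (y2 - y1) / (x2 - x1) = (2) / (4) mod 5 = 3
x3 = s^2 - x1 - x2 mod 5 = 3^2 - 2 - 1 = 1
y3 = s (x1 - x3) - y1 mod 5 = 3 * (2 - 1) - 1 = 2

P + Q = (1, 2)


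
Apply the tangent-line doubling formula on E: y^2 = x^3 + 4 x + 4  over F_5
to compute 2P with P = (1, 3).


Doubling: s = (3 x1^2 + a) / (2 y1)
s = (3*1^2 + 4) / (2*3) mod 5 = 2
x3 = s^2 - 2 x1 mod 5 = 2^2 - 2*1 = 2
y3 = s (x1 - x3) - y1 mod 5 = 2 * (1 - 2) - 3 = 0

2P = (2, 0)


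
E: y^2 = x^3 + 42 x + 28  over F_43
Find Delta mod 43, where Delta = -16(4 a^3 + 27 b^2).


4 a^3 + 27 b^2 = 4*42^3 + 27*28^2 = 296352 + 21168 = 317520
Delta = -16 * (317520) = -5080320
Delta mod 43 = 1

Delta = 1 (mod 43)


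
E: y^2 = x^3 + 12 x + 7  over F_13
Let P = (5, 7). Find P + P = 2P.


Doubling: s = (3 x1^2 + a) / (2 y1)
s = (3*5^2 + 12) / (2*7) mod 13 = 9
x3 = s^2 - 2 x1 mod 13 = 9^2 - 2*5 = 6
y3 = s (x1 - x3) - y1 mod 13 = 9 * (5 - 6) - 7 = 10

2P = (6, 10)


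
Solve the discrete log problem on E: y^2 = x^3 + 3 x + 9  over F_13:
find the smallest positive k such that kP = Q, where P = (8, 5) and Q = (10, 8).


Enumerate multiples of P until we hit Q = (10, 8):
  1P = (8, 5)
  2P = (10, 8)
Match found at i = 2.

k = 2


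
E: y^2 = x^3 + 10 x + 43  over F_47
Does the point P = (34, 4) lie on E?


Check whether y^2 = x^3 + 10 x + 43 (mod 47) for (x, y) = (34, 4).
LHS: y^2 = 4^2 mod 47 = 16
RHS: x^3 + 10 x + 43 = 34^3 + 10*34 + 43 mod 47 = 19
LHS != RHS

No, not on the curve


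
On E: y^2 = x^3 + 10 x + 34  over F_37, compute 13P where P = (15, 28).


k = 13 = 1101_2 (binary, LSB first: 1011)
Double-and-add from P = (15, 28):
  bit 0 = 1: acc = O + (15, 28) = (15, 28)
  bit 1 = 0: acc unchanged = (15, 28)
  bit 2 = 1: acc = (15, 28) + (0, 16) = (33, 2)
  bit 3 = 1: acc = (33, 2) + (4, 29) = (27, 9)

13P = (27, 9)


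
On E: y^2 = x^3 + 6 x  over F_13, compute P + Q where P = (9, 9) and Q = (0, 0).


P != Q, so use the chord formula.
s = (y2 - y1) / (x2 - x1) = (4) / (4) mod 13 = 1
x3 = s^2 - x1 - x2 mod 13 = 1^2 - 9 - 0 = 5
y3 = s (x1 - x3) - y1 mod 13 = 1 * (9 - 5) - 9 = 8

P + Q = (5, 8)


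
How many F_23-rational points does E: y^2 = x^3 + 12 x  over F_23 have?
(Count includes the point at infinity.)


For each x in F_23, count y with y^2 = x^3 + 12 x + 0 mod 23:
  x = 0: RHS = 0, y in [0]  -> 1 point(s)
  x = 1: RHS = 13, y in [6, 17]  -> 2 point(s)
  x = 2: RHS = 9, y in [3, 20]  -> 2 point(s)
  x = 5: RHS = 1, y in [1, 22]  -> 2 point(s)
  x = 6: RHS = 12, y in [9, 14]  -> 2 point(s)
  x = 7: RHS = 13, y in [6, 17]  -> 2 point(s)
  x = 9: RHS = 9, y in [3, 20]  -> 2 point(s)
  x = 10: RHS = 16, y in [4, 19]  -> 2 point(s)
  x = 12: RHS = 9, y in [3, 20]  -> 2 point(s)
  x = 15: RHS = 13, y in [6, 17]  -> 2 point(s)
  x = 19: RHS = 3, y in [7, 16]  -> 2 point(s)
  x = 20: RHS = 6, y in [11, 12]  -> 2 point(s)
Affine points: 23. Add the point at infinity: total = 24.

#E(F_23) = 24


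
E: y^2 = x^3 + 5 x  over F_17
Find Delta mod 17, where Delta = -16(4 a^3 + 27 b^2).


4 a^3 + 27 b^2 = 4*5^3 + 27*0^2 = 500 + 0 = 500
Delta = -16 * (500) = -8000
Delta mod 17 = 7

Delta = 7 (mod 17)


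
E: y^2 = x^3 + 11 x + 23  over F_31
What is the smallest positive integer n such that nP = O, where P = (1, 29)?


Compute successive multiples of P until we hit O:
  1P = (1, 29)
  2P = (18, 15)
  3P = (13, 21)
  4P = (14, 21)
  5P = (25, 12)
  6P = (9, 18)
  7P = (4, 10)
  8P = (11, 24)
  ... (continuing to 29P)
  29P = O

ord(P) = 29


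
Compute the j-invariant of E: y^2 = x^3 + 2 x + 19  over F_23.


Delta = -16(4 a^3 + 27 b^2) mod 23 = 5
-1728 * (4 a)^3 = -1728 * (4*2)^3 mod 23 = 5
j = 5 * 5^(-1) mod 23 = 1

j = 1 (mod 23)


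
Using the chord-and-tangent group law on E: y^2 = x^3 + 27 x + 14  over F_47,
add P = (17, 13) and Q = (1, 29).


P != Q, so use the chord formula.
s = (y2 - y1) / (x2 - x1) = (16) / (31) mod 47 = 46
x3 = s^2 - x1 - x2 mod 47 = 46^2 - 17 - 1 = 30
y3 = s (x1 - x3) - y1 mod 47 = 46 * (17 - 30) - 13 = 0

P + Q = (30, 0)


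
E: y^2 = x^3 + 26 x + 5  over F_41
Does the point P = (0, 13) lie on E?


Check whether y^2 = x^3 + 26 x + 5 (mod 41) for (x, y) = (0, 13).
LHS: y^2 = 13^2 mod 41 = 5
RHS: x^3 + 26 x + 5 = 0^3 + 26*0 + 5 mod 41 = 5
LHS = RHS

Yes, on the curve


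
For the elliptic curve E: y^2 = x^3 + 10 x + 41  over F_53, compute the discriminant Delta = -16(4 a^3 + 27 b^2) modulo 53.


4 a^3 + 27 b^2 = 4*10^3 + 27*41^2 = 4000 + 45387 = 49387
Delta = -16 * (49387) = -790192
Delta mod 53 = 38

Delta = 38 (mod 53)


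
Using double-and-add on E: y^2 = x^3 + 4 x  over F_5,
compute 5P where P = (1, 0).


k = 5 = 101_2 (binary, LSB first: 101)
Double-and-add from P = (1, 0):
  bit 0 = 1: acc = O + (1, 0) = (1, 0)
  bit 1 = 0: acc unchanged = (1, 0)
  bit 2 = 1: acc = (1, 0) + O = (1, 0)

5P = (1, 0)


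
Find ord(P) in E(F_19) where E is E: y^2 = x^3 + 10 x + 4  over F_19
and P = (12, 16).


Compute successive multiples of P until we hit O:
  1P = (12, 16)
  2P = (11, 18)
  3P = (0, 17)
  4P = (14, 0)
  5P = (0, 2)
  6P = (11, 1)
  7P = (12, 3)
  8P = O

ord(P) = 8


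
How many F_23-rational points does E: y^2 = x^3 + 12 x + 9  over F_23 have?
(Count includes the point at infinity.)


For each x in F_23, count y with y^2 = x^3 + 12 x + 9 mod 23:
  x = 0: RHS = 9, y in [3, 20]  -> 2 point(s)
  x = 2: RHS = 18, y in [8, 15]  -> 2 point(s)
  x = 3: RHS = 3, y in [7, 16]  -> 2 point(s)
  x = 4: RHS = 6, y in [11, 12]  -> 2 point(s)
  x = 9: RHS = 18, y in [8, 15]  -> 2 point(s)
  x = 10: RHS = 2, y in [5, 18]  -> 2 point(s)
  x = 11: RHS = 0, y in [0]  -> 1 point(s)
  x = 12: RHS = 18, y in [8, 15]  -> 2 point(s)
  x = 13: RHS = 16, y in [4, 19]  -> 2 point(s)
  x = 14: RHS = 0, y in [0]  -> 1 point(s)
  x = 18: RHS = 8, y in [10, 13]  -> 2 point(s)
  x = 19: RHS = 12, y in [9, 14]  -> 2 point(s)
  x = 21: RHS = 0, y in [0]  -> 1 point(s)
Affine points: 23. Add the point at infinity: total = 24.

#E(F_23) = 24


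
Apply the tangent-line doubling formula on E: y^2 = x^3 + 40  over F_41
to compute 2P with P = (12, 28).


Doubling: s = (3 x1^2 + a) / (2 y1)
s = (3*12^2 + 0) / (2*28) mod 41 = 37
x3 = s^2 - 2 x1 mod 41 = 37^2 - 2*12 = 33
y3 = s (x1 - x3) - y1 mod 41 = 37 * (12 - 33) - 28 = 15

2P = (33, 15)


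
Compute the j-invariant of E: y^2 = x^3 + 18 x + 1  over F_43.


Delta = -16(4 a^3 + 27 b^2) mod 43 = 33
-1728 * (4 a)^3 = -1728 * (4*18)^3 mod 43 = 22
j = 22 * 33^(-1) mod 43 = 15

j = 15 (mod 43)


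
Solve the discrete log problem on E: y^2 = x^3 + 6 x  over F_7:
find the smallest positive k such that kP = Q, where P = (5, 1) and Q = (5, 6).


Enumerate multiples of P until we hit Q = (5, 6):
  1P = (5, 1)
  2P = (1, 0)
  3P = (5, 6)
Match found at i = 3.

k = 3


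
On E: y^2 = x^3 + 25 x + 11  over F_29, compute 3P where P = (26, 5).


k = 3 = 11_2 (binary, LSB first: 11)
Double-and-add from P = (26, 5):
  bit 0 = 1: acc = O + (26, 5) = (26, 5)
  bit 1 = 1: acc = (26, 5) + (11, 15) = (15, 7)

3P = (15, 7)


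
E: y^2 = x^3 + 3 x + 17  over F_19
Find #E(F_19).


For each x in F_19, count y with y^2 = x^3 + 3 x + 17 mod 19:
  x = 0: RHS = 17, y in [6, 13]  -> 2 point(s)
  x = 4: RHS = 17, y in [6, 13]  -> 2 point(s)
  x = 5: RHS = 5, y in [9, 10]  -> 2 point(s)
  x = 6: RHS = 4, y in [2, 17]  -> 2 point(s)
  x = 7: RHS = 1, y in [1, 18]  -> 2 point(s)
  x = 13: RHS = 11, y in [7, 12]  -> 2 point(s)
  x = 15: RHS = 17, y in [6, 13]  -> 2 point(s)
  x = 16: RHS = 0, y in [0]  -> 1 point(s)
Affine points: 15. Add the point at infinity: total = 16.

#E(F_19) = 16


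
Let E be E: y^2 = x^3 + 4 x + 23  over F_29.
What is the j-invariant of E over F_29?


Delta = -16(4 a^3 + 27 b^2) mod 29 = 14
-1728 * (4 a)^3 = -1728 * (4*4)^3 mod 29 = 26
j = 26 * 14^(-1) mod 29 = 6

j = 6 (mod 29)


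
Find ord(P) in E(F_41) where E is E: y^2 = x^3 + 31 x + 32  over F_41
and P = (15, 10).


Compute successive multiples of P until we hit O:
  1P = (15, 10)
  2P = (7, 10)
  3P = (19, 31)
  4P = (32, 34)
  5P = (36, 11)
  6P = (35, 32)
  7P = (0, 27)
  8P = (22, 28)
  ... (continuing to 24P)
  24P = O

ord(P) = 24


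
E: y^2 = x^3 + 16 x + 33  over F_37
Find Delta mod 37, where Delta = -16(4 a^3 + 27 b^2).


4 a^3 + 27 b^2 = 4*16^3 + 27*33^2 = 16384 + 29403 = 45787
Delta = -16 * (45787) = -732592
Delta mod 37 = 8

Delta = 8 (mod 37)


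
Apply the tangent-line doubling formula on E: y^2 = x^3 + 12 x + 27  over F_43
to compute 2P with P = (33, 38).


Doubling: s = (3 x1^2 + a) / (2 y1)
s = (3*33^2 + 12) / (2*38) mod 43 = 29
x3 = s^2 - 2 x1 mod 43 = 29^2 - 2*33 = 1
y3 = s (x1 - x3) - y1 mod 43 = 29 * (33 - 1) - 38 = 30

2P = (1, 30)


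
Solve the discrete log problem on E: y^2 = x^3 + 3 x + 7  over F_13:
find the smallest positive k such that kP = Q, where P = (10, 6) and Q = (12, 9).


Enumerate multiples of P until we hit Q = (12, 9):
  1P = (10, 6)
  2P = (9, 3)
  3P = (3, 2)
  4P = (12, 4)
  5P = (5, 2)
  6P = (8, 6)
  7P = (8, 7)
  8P = (5, 11)
  9P = (12, 9)
Match found at i = 9.

k = 9


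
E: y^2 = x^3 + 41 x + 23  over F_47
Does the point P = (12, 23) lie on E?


Check whether y^2 = x^3 + 41 x + 23 (mod 47) for (x, y) = (12, 23).
LHS: y^2 = 23^2 mod 47 = 12
RHS: x^3 + 41 x + 23 = 12^3 + 41*12 + 23 mod 47 = 34
LHS != RHS

No, not on the curve


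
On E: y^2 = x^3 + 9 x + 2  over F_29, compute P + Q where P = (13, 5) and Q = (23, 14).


P != Q, so use the chord formula.
s = (y2 - y1) / (x2 - x1) = (9) / (10) mod 29 = 27
x3 = s^2 - x1 - x2 mod 29 = 27^2 - 13 - 23 = 26
y3 = s (x1 - x3) - y1 mod 29 = 27 * (13 - 26) - 5 = 21

P + Q = (26, 21)


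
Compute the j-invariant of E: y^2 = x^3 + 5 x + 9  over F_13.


Delta = -16(4 a^3 + 27 b^2) mod 13 = 12
-1728 * (4 a)^3 = -1728 * (4*5)^3 mod 13 = 5
j = 5 * 12^(-1) mod 13 = 8

j = 8 (mod 13)


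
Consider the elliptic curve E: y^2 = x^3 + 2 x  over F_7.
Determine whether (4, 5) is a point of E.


Check whether y^2 = x^3 + 2 x + 0 (mod 7) for (x, y) = (4, 5).
LHS: y^2 = 5^2 mod 7 = 4
RHS: x^3 + 2 x + 0 = 4^3 + 2*4 + 0 mod 7 = 2
LHS != RHS

No, not on the curve


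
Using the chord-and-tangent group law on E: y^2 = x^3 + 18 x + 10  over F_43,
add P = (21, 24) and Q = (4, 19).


P != Q, so use the chord formula.
s = (y2 - y1) / (x2 - x1) = (38) / (26) mod 43 = 18
x3 = s^2 - x1 - x2 mod 43 = 18^2 - 21 - 4 = 41
y3 = s (x1 - x3) - y1 mod 43 = 18 * (21 - 41) - 24 = 3

P + Q = (41, 3)


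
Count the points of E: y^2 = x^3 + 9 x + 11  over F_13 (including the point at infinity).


For each x in F_13, count y with y^2 = x^3 + 9 x + 11 mod 13:
  x = 3: RHS = 0, y in [0]  -> 1 point(s)
  x = 5: RHS = 12, y in [5, 8]  -> 2 point(s)
  x = 7: RHS = 1, y in [1, 12]  -> 2 point(s)
  x = 8: RHS = 10, y in [6, 7]  -> 2 point(s)
  x = 10: RHS = 9, y in [3, 10]  -> 2 point(s)
  x = 12: RHS = 1, y in [1, 12]  -> 2 point(s)
Affine points: 11. Add the point at infinity: total = 12.

#E(F_13) = 12


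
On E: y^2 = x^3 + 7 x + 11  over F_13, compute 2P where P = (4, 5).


Doubling: s = (3 x1^2 + a) / (2 y1)
s = (3*4^2 + 7) / (2*5) mod 13 = 12
x3 = s^2 - 2 x1 mod 13 = 12^2 - 2*4 = 6
y3 = s (x1 - x3) - y1 mod 13 = 12 * (4 - 6) - 5 = 10

2P = (6, 10)


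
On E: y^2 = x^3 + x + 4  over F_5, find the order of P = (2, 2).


Compute successive multiples of P until we hit O:
  1P = (2, 2)
  2P = (0, 2)
  3P = (3, 3)
  4P = (1, 4)
  5P = (1, 1)
  6P = (3, 2)
  7P = (0, 3)
  8P = (2, 3)
  ... (continuing to 9P)
  9P = O

ord(P) = 9


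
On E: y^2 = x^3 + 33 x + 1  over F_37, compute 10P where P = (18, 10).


k = 10 = 1010_2 (binary, LSB first: 0101)
Double-and-add from P = (18, 10):
  bit 0 = 0: acc unchanged = O
  bit 1 = 1: acc = O + (17, 31) = (17, 31)
  bit 2 = 0: acc unchanged = (17, 31)
  bit 3 = 1: acc = (17, 31) + (20, 15) = (12, 4)

10P = (12, 4)


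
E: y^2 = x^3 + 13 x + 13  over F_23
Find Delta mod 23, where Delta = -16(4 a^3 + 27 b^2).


4 a^3 + 27 b^2 = 4*13^3 + 27*13^2 = 8788 + 4563 = 13351
Delta = -16 * (13351) = -213616
Delta mod 23 = 8

Delta = 8 (mod 23)


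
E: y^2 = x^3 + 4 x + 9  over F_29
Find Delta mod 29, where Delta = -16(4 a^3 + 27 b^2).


4 a^3 + 27 b^2 = 4*4^3 + 27*9^2 = 256 + 2187 = 2443
Delta = -16 * (2443) = -39088
Delta mod 29 = 4

Delta = 4 (mod 29)


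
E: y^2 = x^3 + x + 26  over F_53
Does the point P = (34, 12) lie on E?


Check whether y^2 = x^3 + 1 x + 26 (mod 53) for (x, y) = (34, 12).
LHS: y^2 = 12^2 mod 53 = 38
RHS: x^3 + 1 x + 26 = 34^3 + 1*34 + 26 mod 53 = 38
LHS = RHS

Yes, on the curve


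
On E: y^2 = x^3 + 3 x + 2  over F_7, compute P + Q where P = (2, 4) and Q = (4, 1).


P != Q, so use the chord formula.
s = (y2 - y1) / (x2 - x1) = (4) / (2) mod 7 = 2
x3 = s^2 - x1 - x2 mod 7 = 2^2 - 2 - 4 = 5
y3 = s (x1 - x3) - y1 mod 7 = 2 * (2 - 5) - 4 = 4

P + Q = (5, 4)


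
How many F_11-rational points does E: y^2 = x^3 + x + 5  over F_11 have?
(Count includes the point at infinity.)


For each x in F_11, count y with y^2 = x^3 + 1 x + 5 mod 11:
  x = 0: RHS = 5, y in [4, 7]  -> 2 point(s)
  x = 2: RHS = 4, y in [2, 9]  -> 2 point(s)
  x = 5: RHS = 3, y in [5, 6]  -> 2 point(s)
  x = 7: RHS = 3, y in [5, 6]  -> 2 point(s)
  x = 10: RHS = 3, y in [5, 6]  -> 2 point(s)
Affine points: 10. Add the point at infinity: total = 11.

#E(F_11) = 11


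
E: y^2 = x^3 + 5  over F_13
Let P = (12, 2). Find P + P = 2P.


Doubling: s = (3 x1^2 + a) / (2 y1)
s = (3*12^2 + 0) / (2*2) mod 13 = 4
x3 = s^2 - 2 x1 mod 13 = 4^2 - 2*12 = 5
y3 = s (x1 - x3) - y1 mod 13 = 4 * (12 - 5) - 2 = 0

2P = (5, 0)


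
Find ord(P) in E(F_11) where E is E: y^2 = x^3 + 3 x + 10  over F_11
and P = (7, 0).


Compute successive multiples of P until we hit O:
  1P = (7, 0)
  2P = O

ord(P) = 2


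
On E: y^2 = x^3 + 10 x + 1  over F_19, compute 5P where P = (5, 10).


k = 5 = 101_2 (binary, LSB first: 101)
Double-and-add from P = (5, 10):
  bit 0 = 1: acc = O + (5, 10) = (5, 10)
  bit 1 = 0: acc unchanged = (5, 10)
  bit 2 = 1: acc = (5, 10) + (8, 17) = (3, 1)

5P = (3, 1)


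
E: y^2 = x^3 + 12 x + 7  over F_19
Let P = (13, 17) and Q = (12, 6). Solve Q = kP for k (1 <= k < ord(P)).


Enumerate multiples of P until we hit Q = (12, 6):
  1P = (13, 17)
  2P = (0, 11)
  3P = (7, 15)
  4P = (16, 1)
  5P = (10, 5)
  6P = (12, 6)
Match found at i = 6.

k = 6


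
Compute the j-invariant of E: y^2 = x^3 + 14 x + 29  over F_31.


Delta = -16(4 a^3 + 27 b^2) mod 31 = 7
-1728 * (4 a)^3 = -1728 * (4*14)^3 mod 31 = 8
j = 8 * 7^(-1) mod 31 = 10

j = 10 (mod 31)


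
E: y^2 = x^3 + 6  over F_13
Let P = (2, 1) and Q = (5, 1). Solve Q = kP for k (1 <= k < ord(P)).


Enumerate multiples of P until we hit Q = (5, 1):
  1P = (2, 1)
  2P = (6, 1)
  3P = (5, 12)
  4P = (5, 1)
Match found at i = 4.

k = 4


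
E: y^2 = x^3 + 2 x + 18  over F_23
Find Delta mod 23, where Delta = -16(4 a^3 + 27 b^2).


4 a^3 + 27 b^2 = 4*2^3 + 27*18^2 = 32 + 8748 = 8780
Delta = -16 * (8780) = -140480
Delta mod 23 = 4

Delta = 4 (mod 23)


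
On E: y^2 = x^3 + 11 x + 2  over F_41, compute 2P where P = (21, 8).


Doubling: s = (3 x1^2 + a) / (2 y1)
s = (3*21^2 + 11) / (2*8) mod 41 = 27
x3 = s^2 - 2 x1 mod 41 = 27^2 - 2*21 = 31
y3 = s (x1 - x3) - y1 mod 41 = 27 * (21 - 31) - 8 = 9

2P = (31, 9)


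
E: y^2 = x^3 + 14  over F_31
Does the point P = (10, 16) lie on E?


Check whether y^2 = x^3 + 0 x + 14 (mod 31) for (x, y) = (10, 16).
LHS: y^2 = 16^2 mod 31 = 8
RHS: x^3 + 0 x + 14 = 10^3 + 0*10 + 14 mod 31 = 22
LHS != RHS

No, not on the curve


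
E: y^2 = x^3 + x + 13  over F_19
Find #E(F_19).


For each x in F_19, count y with y^2 = x^3 + 1 x + 13 mod 19:
  x = 2: RHS = 4, y in [2, 17]  -> 2 point(s)
  x = 3: RHS = 5, y in [9, 10]  -> 2 point(s)
  x = 4: RHS = 5, y in [9, 10]  -> 2 point(s)
  x = 6: RHS = 7, y in [8, 11]  -> 2 point(s)
  x = 8: RHS = 1, y in [1, 18]  -> 2 point(s)
  x = 10: RHS = 16, y in [4, 15]  -> 2 point(s)
  x = 11: RHS = 6, y in [5, 14]  -> 2 point(s)
  x = 12: RHS = 5, y in [9, 10]  -> 2 point(s)
  x = 13: RHS = 0, y in [0]  -> 1 point(s)
  x = 14: RHS = 16, y in [4, 15]  -> 2 point(s)
  x = 18: RHS = 11, y in [7, 12]  -> 2 point(s)
Affine points: 21. Add the point at infinity: total = 22.

#E(F_19) = 22


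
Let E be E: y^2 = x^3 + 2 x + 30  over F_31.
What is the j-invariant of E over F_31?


Delta = -16(4 a^3 + 27 b^2) mod 31 = 17
-1728 * (4 a)^3 = -1728 * (4*2)^3 mod 31 = 4
j = 4 * 17^(-1) mod 31 = 13

j = 13 (mod 31)


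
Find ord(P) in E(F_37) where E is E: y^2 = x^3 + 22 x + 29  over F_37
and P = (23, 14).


Compute successive multiples of P until we hit O:
  1P = (23, 14)
  2P = (32, 4)
  3P = (28, 8)
  4P = (20, 12)
  5P = (15, 16)
  6P = (6, 28)
  7P = (17, 5)
  8P = (27, 17)
  ... (continuing to 23P)
  23P = O

ord(P) = 23


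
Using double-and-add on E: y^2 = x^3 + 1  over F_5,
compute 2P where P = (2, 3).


k = 2 = 10_2 (binary, LSB first: 01)
Double-and-add from P = (2, 3):
  bit 0 = 0: acc unchanged = O
  bit 1 = 1: acc = O + (0, 1) = (0, 1)

2P = (0, 1)


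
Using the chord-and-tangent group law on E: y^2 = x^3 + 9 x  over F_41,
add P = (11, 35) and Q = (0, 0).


P != Q, so use the chord formula.
s = (y2 - y1) / (x2 - x1) = (6) / (30) mod 41 = 33
x3 = s^2 - x1 - x2 mod 41 = 33^2 - 11 - 0 = 12
y3 = s (x1 - x3) - y1 mod 41 = 33 * (11 - 12) - 35 = 14

P + Q = (12, 14)


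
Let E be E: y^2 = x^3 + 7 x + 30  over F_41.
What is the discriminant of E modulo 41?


4 a^3 + 27 b^2 = 4*7^3 + 27*30^2 = 1372 + 24300 = 25672
Delta = -16 * (25672) = -410752
Delta mod 41 = 27

Delta = 27 (mod 41)


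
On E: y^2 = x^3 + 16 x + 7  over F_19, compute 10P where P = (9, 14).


k = 10 = 1010_2 (binary, LSB first: 0101)
Double-and-add from P = (9, 14):
  bit 0 = 0: acc unchanged = O
  bit 1 = 1: acc = O + (7, 14) = (7, 14)
  bit 2 = 0: acc unchanged = (7, 14)
  bit 3 = 1: acc = (7, 14) + (0, 8) = (17, 10)

10P = (17, 10)


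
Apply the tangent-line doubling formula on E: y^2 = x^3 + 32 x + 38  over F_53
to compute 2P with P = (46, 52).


Doubling: s = (3 x1^2 + a) / (2 y1)
s = (3*46^2 + 32) / (2*52) mod 53 = 43
x3 = s^2 - 2 x1 mod 53 = 43^2 - 2*46 = 8
y3 = s (x1 - x3) - y1 mod 53 = 43 * (46 - 8) - 52 = 45

2P = (8, 45)


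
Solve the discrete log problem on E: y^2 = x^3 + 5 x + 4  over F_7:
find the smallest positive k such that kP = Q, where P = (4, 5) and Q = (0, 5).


Enumerate multiples of P until we hit Q = (0, 5):
  1P = (4, 5)
  2P = (0, 5)
Match found at i = 2.

k = 2


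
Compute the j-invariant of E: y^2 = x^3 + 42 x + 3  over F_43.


Delta = -16(4 a^3 + 27 b^2) mod 43 = 3
-1728 * (4 a)^3 = -1728 * (4*42)^3 mod 43 = 39
j = 39 * 3^(-1) mod 43 = 13

j = 13 (mod 43)


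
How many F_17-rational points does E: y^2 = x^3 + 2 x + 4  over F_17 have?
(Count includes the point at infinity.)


For each x in F_17, count y with y^2 = x^3 + 2 x + 4 mod 17:
  x = 0: RHS = 4, y in [2, 15]  -> 2 point(s)
  x = 2: RHS = 16, y in [4, 13]  -> 2 point(s)
  x = 4: RHS = 8, y in [5, 12]  -> 2 point(s)
  x = 7: RHS = 4, y in [2, 15]  -> 2 point(s)
  x = 10: RHS = 4, y in [2, 15]  -> 2 point(s)
  x = 13: RHS = 0, y in [0]  -> 1 point(s)
  x = 15: RHS = 9, y in [3, 14]  -> 2 point(s)
  x = 16: RHS = 1, y in [1, 16]  -> 2 point(s)
Affine points: 15. Add the point at infinity: total = 16.

#E(F_17) = 16


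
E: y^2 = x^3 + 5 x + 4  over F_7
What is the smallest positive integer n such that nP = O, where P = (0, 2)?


Compute successive multiples of P until we hit O:
  1P = (0, 2)
  2P = (2, 6)
  3P = (2, 1)
  4P = (0, 5)
  5P = O

ord(P) = 5


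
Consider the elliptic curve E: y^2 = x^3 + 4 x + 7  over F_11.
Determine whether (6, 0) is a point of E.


Check whether y^2 = x^3 + 4 x + 7 (mod 11) for (x, y) = (6, 0).
LHS: y^2 = 0^2 mod 11 = 0
RHS: x^3 + 4 x + 7 = 6^3 + 4*6 + 7 mod 11 = 5
LHS != RHS

No, not on the curve


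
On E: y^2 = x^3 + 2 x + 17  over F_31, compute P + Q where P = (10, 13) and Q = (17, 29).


P != Q, so use the chord formula.
s = (y2 - y1) / (x2 - x1) = (16) / (7) mod 31 = 20
x3 = s^2 - x1 - x2 mod 31 = 20^2 - 10 - 17 = 1
y3 = s (x1 - x3) - y1 mod 31 = 20 * (10 - 1) - 13 = 12

P + Q = (1, 12)


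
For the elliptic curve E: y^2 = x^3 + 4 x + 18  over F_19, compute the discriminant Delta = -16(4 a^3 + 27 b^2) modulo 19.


4 a^3 + 27 b^2 = 4*4^3 + 27*18^2 = 256 + 8748 = 9004
Delta = -16 * (9004) = -144064
Delta mod 19 = 13

Delta = 13 (mod 19)


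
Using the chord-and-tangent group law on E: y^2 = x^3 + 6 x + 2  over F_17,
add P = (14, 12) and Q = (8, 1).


P != Q, so use the chord formula.
s = (y2 - y1) / (x2 - x1) = (6) / (11) mod 17 = 16
x3 = s^2 - x1 - x2 mod 17 = 16^2 - 14 - 8 = 13
y3 = s (x1 - x3) - y1 mod 17 = 16 * (14 - 13) - 12 = 4

P + Q = (13, 4)


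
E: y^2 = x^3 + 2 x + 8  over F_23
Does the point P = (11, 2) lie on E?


Check whether y^2 = x^3 + 2 x + 8 (mod 23) for (x, y) = (11, 2).
LHS: y^2 = 2^2 mod 23 = 4
RHS: x^3 + 2 x + 8 = 11^3 + 2*11 + 8 mod 23 = 4
LHS = RHS

Yes, on the curve


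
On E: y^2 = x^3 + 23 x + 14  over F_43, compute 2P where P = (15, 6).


Doubling: s = (3 x1^2 + a) / (2 y1)
s = (3*15^2 + 23) / (2*6) mod 43 = 8
x3 = s^2 - 2 x1 mod 43 = 8^2 - 2*15 = 34
y3 = s (x1 - x3) - y1 mod 43 = 8 * (15 - 34) - 6 = 14

2P = (34, 14)


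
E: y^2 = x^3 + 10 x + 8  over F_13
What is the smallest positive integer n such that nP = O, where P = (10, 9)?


Compute successive multiples of P until we hit O:
  1P = (10, 9)
  2P = (2, 6)
  3P = (5, 1)
  4P = (12, 6)
  5P = (3, 0)
  6P = (12, 7)
  7P = (5, 12)
  8P = (2, 7)
  ... (continuing to 10P)
  10P = O

ord(P) = 10


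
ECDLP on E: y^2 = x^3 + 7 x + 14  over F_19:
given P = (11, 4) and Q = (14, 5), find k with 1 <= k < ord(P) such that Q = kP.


Enumerate multiples of P until we hit Q = (14, 5):
  1P = (11, 4)
  2P = (14, 14)
  3P = (3, 10)
  4P = (2, 13)
  5P = (7, 11)
  6P = (10, 18)
  7P = (4, 12)
  8P = (15, 6)
  9P = (17, 12)
  10P = (16, 2)
  11P = (18, 14)
  12P = (6, 14)
  13P = (6, 5)
  14P = (18, 5)
  15P = (16, 17)
  16P = (17, 7)
  17P = (15, 13)
  18P = (4, 7)
  19P = (10, 1)
  20P = (7, 8)
  21P = (2, 6)
  22P = (3, 9)
  23P = (14, 5)
Match found at i = 23.

k = 23


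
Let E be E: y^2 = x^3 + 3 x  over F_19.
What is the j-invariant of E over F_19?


Delta = -16(4 a^3 + 27 b^2) mod 19 = 1
-1728 * (4 a)^3 = -1728 * (4*3)^3 mod 19 = 18
j = 18 * 1^(-1) mod 19 = 18

j = 18 (mod 19)


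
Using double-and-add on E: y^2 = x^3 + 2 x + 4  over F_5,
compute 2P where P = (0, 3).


k = 2 = 10_2 (binary, LSB first: 01)
Double-and-add from P = (0, 3):
  bit 0 = 0: acc unchanged = O
  bit 1 = 1: acc = O + (4, 4) = (4, 4)

2P = (4, 4)


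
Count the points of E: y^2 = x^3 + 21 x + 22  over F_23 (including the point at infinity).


For each x in F_23, count y with y^2 = x^3 + 21 x + 22 mod 23:
  x = 2: RHS = 3, y in [7, 16]  -> 2 point(s)
  x = 4: RHS = 9, y in [3, 20]  -> 2 point(s)
  x = 7: RHS = 6, y in [11, 12]  -> 2 point(s)
  x = 8: RHS = 12, y in [9, 14]  -> 2 point(s)
  x = 10: RHS = 13, y in [6, 17]  -> 2 point(s)
  x = 12: RHS = 1, y in [1, 22]  -> 2 point(s)
  x = 13: RHS = 8, y in [10, 13]  -> 2 point(s)
  x = 14: RHS = 1, y in [1, 22]  -> 2 point(s)
  x = 15: RHS = 9, y in [3, 20]  -> 2 point(s)
  x = 17: RHS = 2, y in [5, 18]  -> 2 point(s)
  x = 19: RHS = 12, y in [9, 14]  -> 2 point(s)
  x = 20: RHS = 1, y in [1, 22]  -> 2 point(s)
  x = 21: RHS = 18, y in [8, 15]  -> 2 point(s)
  x = 22: RHS = 0, y in [0]  -> 1 point(s)
Affine points: 27. Add the point at infinity: total = 28.

#E(F_23) = 28


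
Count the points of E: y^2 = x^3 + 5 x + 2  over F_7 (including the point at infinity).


For each x in F_7, count y with y^2 = x^3 + 5 x + 2 mod 7:
  x = 0: RHS = 2, y in [3, 4]  -> 2 point(s)
  x = 1: RHS = 1, y in [1, 6]  -> 2 point(s)
  x = 3: RHS = 2, y in [3, 4]  -> 2 point(s)
  x = 4: RHS = 2, y in [3, 4]  -> 2 point(s)
Affine points: 8. Add the point at infinity: total = 9.

#E(F_7) = 9


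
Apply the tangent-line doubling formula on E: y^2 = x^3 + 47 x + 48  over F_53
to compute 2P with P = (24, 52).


Doubling: s = (3 x1^2 + a) / (2 y1)
s = (3*24^2 + 47) / (2*52) mod 53 = 40
x3 = s^2 - 2 x1 mod 53 = 40^2 - 2*24 = 15
y3 = s (x1 - x3) - y1 mod 53 = 40 * (24 - 15) - 52 = 43

2P = (15, 43)


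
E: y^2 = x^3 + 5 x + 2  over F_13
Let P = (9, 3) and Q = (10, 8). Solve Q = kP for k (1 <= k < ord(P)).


Enumerate multiples of P until we hit Q = (10, 8):
  1P = (9, 3)
  2P = (12, 3)
  3P = (5, 10)
  4P = (11, 7)
  5P = (10, 8)
Match found at i = 5.

k = 5


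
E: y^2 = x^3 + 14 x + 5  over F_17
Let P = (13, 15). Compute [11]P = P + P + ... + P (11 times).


k = 11 = 1011_2 (binary, LSB first: 1101)
Double-and-add from P = (13, 15):
  bit 0 = 1: acc = O + (13, 15) = (13, 15)
  bit 1 = 1: acc = (13, 15) + (6, 4) = (14, 15)
  bit 2 = 0: acc unchanged = (14, 15)
  bit 3 = 1: acc = (14, 15) + (7, 15) = (13, 2)

11P = (13, 2)


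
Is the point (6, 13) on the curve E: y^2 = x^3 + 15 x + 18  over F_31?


Check whether y^2 = x^3 + 15 x + 18 (mod 31) for (x, y) = (6, 13).
LHS: y^2 = 13^2 mod 31 = 14
RHS: x^3 + 15 x + 18 = 6^3 + 15*6 + 18 mod 31 = 14
LHS = RHS

Yes, on the curve


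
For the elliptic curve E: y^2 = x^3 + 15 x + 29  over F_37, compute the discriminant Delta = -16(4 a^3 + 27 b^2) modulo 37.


4 a^3 + 27 b^2 = 4*15^3 + 27*29^2 = 13500 + 22707 = 36207
Delta = -16 * (36207) = -579312
Delta mod 37 = 34

Delta = 34 (mod 37)


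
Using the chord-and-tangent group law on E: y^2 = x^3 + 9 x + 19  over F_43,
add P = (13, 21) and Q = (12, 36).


P != Q, so use the chord formula.
s = (y2 - y1) / (x2 - x1) = (15) / (42) mod 43 = 28
x3 = s^2 - x1 - x2 mod 43 = 28^2 - 13 - 12 = 28
y3 = s (x1 - x3) - y1 mod 43 = 28 * (13 - 28) - 21 = 32

P + Q = (28, 32)


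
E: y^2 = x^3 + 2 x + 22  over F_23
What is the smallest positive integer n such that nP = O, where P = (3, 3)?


Compute successive multiples of P until we hit O:
  1P = (3, 3)
  2P = (18, 5)
  3P = (15, 0)
  4P = (18, 18)
  5P = (3, 20)
  6P = O

ord(P) = 6


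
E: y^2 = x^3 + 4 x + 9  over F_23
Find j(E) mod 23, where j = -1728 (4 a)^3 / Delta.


Delta = -16(4 a^3 + 27 b^2) mod 23 = 12
-1728 * (4 a)^3 = -1728 * (4*4)^3 mod 23 = 17
j = 17 * 12^(-1) mod 23 = 11

j = 11 (mod 23)


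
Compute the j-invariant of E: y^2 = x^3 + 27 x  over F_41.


Delta = -16(4 a^3 + 27 b^2) mod 41 = 13
-1728 * (4 a)^3 = -1728 * (4*27)^3 mod 41 = 37
j = 37 * 13^(-1) mod 41 = 6

j = 6 (mod 41)


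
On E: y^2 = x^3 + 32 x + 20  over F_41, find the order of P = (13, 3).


Compute successive multiples of P until we hit O:
  1P = (13, 3)
  2P = (16, 35)
  3P = (21, 21)
  4P = (30, 10)
  5P = (2, 16)
  6P = (3, 15)
  7P = (33, 21)
  8P = (20, 3)
  ... (continuing to 23P)
  23P = O

ord(P) = 23


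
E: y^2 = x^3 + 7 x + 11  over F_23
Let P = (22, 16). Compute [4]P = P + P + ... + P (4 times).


k = 4 = 100_2 (binary, LSB first: 001)
Double-and-add from P = (22, 16):
  bit 0 = 0: acc unchanged = O
  bit 1 = 0: acc unchanged = O
  bit 2 = 1: acc = O + (14, 1) = (14, 1)

4P = (14, 1)


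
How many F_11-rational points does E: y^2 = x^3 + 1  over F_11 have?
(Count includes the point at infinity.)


For each x in F_11, count y with y^2 = x^3 + 0 x + 1 mod 11:
  x = 0: RHS = 1, y in [1, 10]  -> 2 point(s)
  x = 2: RHS = 9, y in [3, 8]  -> 2 point(s)
  x = 5: RHS = 5, y in [4, 7]  -> 2 point(s)
  x = 7: RHS = 3, y in [5, 6]  -> 2 point(s)
  x = 9: RHS = 4, y in [2, 9]  -> 2 point(s)
  x = 10: RHS = 0, y in [0]  -> 1 point(s)
Affine points: 11. Add the point at infinity: total = 12.

#E(F_11) = 12


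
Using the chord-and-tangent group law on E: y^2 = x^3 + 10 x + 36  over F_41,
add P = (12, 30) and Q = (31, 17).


P != Q, so use the chord formula.
s = (y2 - y1) / (x2 - x1) = (28) / (19) mod 41 = 36
x3 = s^2 - x1 - x2 mod 41 = 36^2 - 12 - 31 = 23
y3 = s (x1 - x3) - y1 mod 41 = 36 * (12 - 23) - 30 = 25

P + Q = (23, 25)


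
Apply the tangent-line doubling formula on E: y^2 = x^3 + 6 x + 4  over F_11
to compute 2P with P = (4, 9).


Doubling: s = (3 x1^2 + a) / (2 y1)
s = (3*4^2 + 6) / (2*9) mod 11 = 3
x3 = s^2 - 2 x1 mod 11 = 3^2 - 2*4 = 1
y3 = s (x1 - x3) - y1 mod 11 = 3 * (4 - 1) - 9 = 0

2P = (1, 0)


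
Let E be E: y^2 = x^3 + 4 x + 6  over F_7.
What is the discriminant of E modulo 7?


4 a^3 + 27 b^2 = 4*4^3 + 27*6^2 = 256 + 972 = 1228
Delta = -16 * (1228) = -19648
Delta mod 7 = 1

Delta = 1 (mod 7)


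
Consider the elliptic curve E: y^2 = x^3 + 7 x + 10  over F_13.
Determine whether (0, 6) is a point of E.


Check whether y^2 = x^3 + 7 x + 10 (mod 13) for (x, y) = (0, 6).
LHS: y^2 = 6^2 mod 13 = 10
RHS: x^3 + 7 x + 10 = 0^3 + 7*0 + 10 mod 13 = 10
LHS = RHS

Yes, on the curve


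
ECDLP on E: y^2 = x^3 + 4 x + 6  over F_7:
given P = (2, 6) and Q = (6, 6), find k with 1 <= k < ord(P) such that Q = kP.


Enumerate multiples of P until we hit Q = (6, 6):
  1P = (2, 6)
  2P = (4, 3)
  3P = (5, 2)
  4P = (1, 2)
  5P = (6, 6)
Match found at i = 5.

k = 5


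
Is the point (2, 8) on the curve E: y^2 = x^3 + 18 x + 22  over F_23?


Check whether y^2 = x^3 + 18 x + 22 (mod 23) for (x, y) = (2, 8).
LHS: y^2 = 8^2 mod 23 = 18
RHS: x^3 + 18 x + 22 = 2^3 + 18*2 + 22 mod 23 = 20
LHS != RHS

No, not on the curve


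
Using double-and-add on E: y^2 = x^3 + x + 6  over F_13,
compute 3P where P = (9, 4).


k = 3 = 11_2 (binary, LSB first: 11)
Double-and-add from P = (9, 4):
  bit 0 = 1: acc = O + (9, 4) = (9, 4)
  bit 1 = 1: acc = (9, 4) + (12, 2) = (4, 10)

3P = (4, 10)


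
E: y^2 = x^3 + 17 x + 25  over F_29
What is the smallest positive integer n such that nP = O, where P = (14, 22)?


Compute successive multiples of P until we hit O:
  1P = (14, 22)
  2P = (7, 9)
  3P = (15, 1)
  4P = (6, 13)
  5P = (8, 21)
  6P = (3, 4)
  7P = (13, 6)
  8P = (26, 18)
  ... (continuing to 33P)
  33P = O

ord(P) = 33


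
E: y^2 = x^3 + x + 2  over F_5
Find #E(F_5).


For each x in F_5, count y with y^2 = x^3 + 1 x + 2 mod 5:
  x = 1: RHS = 4, y in [2, 3]  -> 2 point(s)
  x = 4: RHS = 0, y in [0]  -> 1 point(s)
Affine points: 3. Add the point at infinity: total = 4.

#E(F_5) = 4


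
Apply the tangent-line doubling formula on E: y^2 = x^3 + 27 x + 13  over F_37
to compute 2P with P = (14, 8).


Doubling: s = (3 x1^2 + a) / (2 y1)
s = (3*14^2 + 27) / (2*8) mod 37 = 13
x3 = s^2 - 2 x1 mod 37 = 13^2 - 2*14 = 30
y3 = s (x1 - x3) - y1 mod 37 = 13 * (14 - 30) - 8 = 6

2P = (30, 6)


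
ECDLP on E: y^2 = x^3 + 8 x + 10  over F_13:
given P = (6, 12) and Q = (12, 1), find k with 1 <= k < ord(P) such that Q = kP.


Enumerate multiples of P until we hit Q = (12, 1):
  1P = (6, 12)
  2P = (11, 5)
  3P = (12, 12)
  4P = (8, 1)
  5P = (0, 7)
  6P = (3, 10)
  7P = (3, 3)
  8P = (0, 6)
  9P = (8, 12)
  10P = (12, 1)
Match found at i = 10.

k = 10


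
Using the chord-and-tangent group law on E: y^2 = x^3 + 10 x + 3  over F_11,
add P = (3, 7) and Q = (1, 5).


P != Q, so use the chord formula.
s = (y2 - y1) / (x2 - x1) = (9) / (9) mod 11 = 1
x3 = s^2 - x1 - x2 mod 11 = 1^2 - 3 - 1 = 8
y3 = s (x1 - x3) - y1 mod 11 = 1 * (3 - 8) - 7 = 10

P + Q = (8, 10)


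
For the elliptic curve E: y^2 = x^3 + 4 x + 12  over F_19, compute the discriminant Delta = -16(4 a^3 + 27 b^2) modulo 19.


4 a^3 + 27 b^2 = 4*4^3 + 27*12^2 = 256 + 3888 = 4144
Delta = -16 * (4144) = -66304
Delta mod 19 = 6

Delta = 6 (mod 19)


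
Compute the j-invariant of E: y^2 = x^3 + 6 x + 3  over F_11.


Delta = -16(4 a^3 + 27 b^2) mod 11 = 9
-1728 * (4 a)^3 = -1728 * (4*6)^3 mod 11 = 3
j = 3 * 9^(-1) mod 11 = 4

j = 4 (mod 11)


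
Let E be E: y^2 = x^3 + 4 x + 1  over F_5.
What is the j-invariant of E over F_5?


Delta = -16(4 a^3 + 27 b^2) mod 5 = 2
-1728 * (4 a)^3 = -1728 * (4*4)^3 mod 5 = 2
j = 2 * 2^(-1) mod 5 = 1

j = 1 (mod 5)


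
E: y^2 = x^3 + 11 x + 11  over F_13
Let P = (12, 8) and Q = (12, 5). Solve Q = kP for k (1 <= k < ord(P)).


Enumerate multiples of P until we hit Q = (12, 5):
  1P = (12, 8)
  2P = (5, 3)
  3P = (5, 10)
  4P = (12, 5)
Match found at i = 4.

k = 4


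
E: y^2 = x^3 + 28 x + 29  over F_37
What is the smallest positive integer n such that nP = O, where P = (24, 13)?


Compute successive multiples of P until we hit O:
  1P = (24, 13)
  2P = (29, 25)
  3P = (9, 23)
  4P = (25, 0)
  5P = (9, 14)
  6P = (29, 12)
  7P = (24, 24)
  8P = O

ord(P) = 8


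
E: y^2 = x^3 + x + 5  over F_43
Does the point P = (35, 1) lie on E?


Check whether y^2 = x^3 + 1 x + 5 (mod 43) for (x, y) = (35, 1).
LHS: y^2 = 1^2 mod 43 = 1
RHS: x^3 + 1 x + 5 = 35^3 + 1*35 + 5 mod 43 = 1
LHS = RHS

Yes, on the curve


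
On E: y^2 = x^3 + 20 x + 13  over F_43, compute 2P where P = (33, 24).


Doubling: s = (3 x1^2 + a) / (2 y1)
s = (3*33^2 + 20) / (2*24) mod 43 = 21
x3 = s^2 - 2 x1 mod 43 = 21^2 - 2*33 = 31
y3 = s (x1 - x3) - y1 mod 43 = 21 * (33 - 31) - 24 = 18

2P = (31, 18)


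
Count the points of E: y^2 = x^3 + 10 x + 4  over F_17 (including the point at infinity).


For each x in F_17, count y with y^2 = x^3 + 10 x + 4 mod 17:
  x = 0: RHS = 4, y in [2, 15]  -> 2 point(s)
  x = 1: RHS = 15, y in [7, 10]  -> 2 point(s)
  x = 2: RHS = 15, y in [7, 10]  -> 2 point(s)
  x = 5: RHS = 9, y in [3, 14]  -> 2 point(s)
  x = 6: RHS = 8, y in [5, 12]  -> 2 point(s)
  x = 7: RHS = 9, y in [3, 14]  -> 2 point(s)
  x = 8: RHS = 1, y in [1, 16]  -> 2 point(s)
  x = 10: RHS = 16, y in [4, 13]  -> 2 point(s)
  x = 11: RHS = 0, y in [0]  -> 1 point(s)
  x = 12: RHS = 16, y in [4, 13]  -> 2 point(s)
  x = 13: RHS = 2, y in [6, 11]  -> 2 point(s)
  x = 14: RHS = 15, y in [7, 10]  -> 2 point(s)
Affine points: 23. Add the point at infinity: total = 24.

#E(F_17) = 24


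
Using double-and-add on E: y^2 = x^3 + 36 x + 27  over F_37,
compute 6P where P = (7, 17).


k = 6 = 110_2 (binary, LSB first: 011)
Double-and-add from P = (7, 17):
  bit 0 = 0: acc unchanged = O
  bit 1 = 1: acc = O + (7, 20) = (7, 20)
  bit 2 = 1: acc = (7, 20) + (7, 17) = O

6P = O


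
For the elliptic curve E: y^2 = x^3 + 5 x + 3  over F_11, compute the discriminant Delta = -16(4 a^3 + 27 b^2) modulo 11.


4 a^3 + 27 b^2 = 4*5^3 + 27*3^2 = 500 + 243 = 743
Delta = -16 * (743) = -11888
Delta mod 11 = 3

Delta = 3 (mod 11)


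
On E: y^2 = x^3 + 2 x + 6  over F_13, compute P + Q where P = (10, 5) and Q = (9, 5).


P != Q, so use the chord formula.
s = (y2 - y1) / (x2 - x1) = (0) / (12) mod 13 = 0
x3 = s^2 - x1 - x2 mod 13 = 0^2 - 10 - 9 = 7
y3 = s (x1 - x3) - y1 mod 13 = 0 * (10 - 7) - 5 = 8

P + Q = (7, 8)


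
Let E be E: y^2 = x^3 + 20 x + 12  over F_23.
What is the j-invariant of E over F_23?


Delta = -16(4 a^3 + 27 b^2) mod 23 = 10
-1728 * (4 a)^3 = -1728 * (4*20)^3 mod 23 = 9
j = 9 * 10^(-1) mod 23 = 17

j = 17 (mod 23)
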